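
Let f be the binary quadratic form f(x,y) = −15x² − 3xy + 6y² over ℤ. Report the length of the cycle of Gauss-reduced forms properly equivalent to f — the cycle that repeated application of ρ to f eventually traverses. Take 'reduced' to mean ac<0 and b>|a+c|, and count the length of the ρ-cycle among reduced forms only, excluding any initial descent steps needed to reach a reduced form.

D = 369, ⌊√D⌋ = 19
descent: ρ → (6,15,-6)  [lands on river]
river: ρ → (-6,9,12)
river: ρ → (12,15,-3)
river: ρ → (-3,15,12)
river: ρ → (12,9,-6)
river: ρ → (-6,15,6)
river: ρ → (6,9,-12)
river: ρ → (-12,15,3)
river: ρ → (3,15,-12)
river: ρ → (-12,9,6)
ρ-cycle length = 10 (tail of 1 descent step not counted)

10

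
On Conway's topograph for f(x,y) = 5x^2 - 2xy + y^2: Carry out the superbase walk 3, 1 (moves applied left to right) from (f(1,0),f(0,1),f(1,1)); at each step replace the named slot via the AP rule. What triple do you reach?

start (5,1,4) = (f(1,0),f(0,1),f(1,1))
replace slot 3: 2·(5+1) − 4 = 8 → (5,1,8)
replace slot 1: 2·(1+8) − 5 = 13 → (13,1,8)

13,1,8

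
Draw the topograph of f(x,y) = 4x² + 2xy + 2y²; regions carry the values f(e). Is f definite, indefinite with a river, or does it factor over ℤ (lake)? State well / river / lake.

D = b²−4ac = 2² − 4·4·2 = -28
D < 0 ⇒ definite ⇒ every region one sign ⇒ single well

well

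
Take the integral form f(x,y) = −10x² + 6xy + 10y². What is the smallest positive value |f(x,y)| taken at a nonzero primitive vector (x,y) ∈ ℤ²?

river: ρ → (10,14,-6)
river: ρ → (-6,10,14)
river: ρ → (14,18,-2)
river: ρ → (-2,18,14)
river: ρ → (14,10,-6)
river: ρ → (-6,14,10)
river: ρ → (10,6,-10)
river: ρ → (-10,14,6)
river: ρ → (6,10,-14)
river: ρ → (-14,18,2)
river: ρ → (2,18,-14)
river: ρ → (-14,10,6)
river: ρ → (6,14,-10)
river: ρ → (-10,6,10)
closes: descent 0, river 14
min |a| on river = 2

2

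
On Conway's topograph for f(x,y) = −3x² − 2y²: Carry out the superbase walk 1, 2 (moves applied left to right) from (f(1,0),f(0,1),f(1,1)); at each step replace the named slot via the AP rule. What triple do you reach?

start (-3,-2,-5) = (f(1,0),f(0,1),f(1,1))
replace slot 1: 2·((-2)+(-5)) − (-3) = -11 → (-11,-2,-5)
replace slot 2: 2·((-11)+(-5)) − (-2) = -30 → (-11,-30,-5)

-11,-30,-5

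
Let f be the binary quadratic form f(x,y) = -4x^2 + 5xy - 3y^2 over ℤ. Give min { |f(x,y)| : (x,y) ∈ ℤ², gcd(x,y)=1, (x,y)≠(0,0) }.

translate: b→3 (≡-5 mod 8), so (4,-5,3)→(4,3,2)
flip: (4,3,2)→(2,-3,4)
translate: b→1 (≡-3 mod 4), so (2,-3,4)→(2,1,3)
reduced (well bottom): (2,1,3) with a≤c, −a<b≤a
well minimum |f| = |-2| = 2 (negative-definite)

2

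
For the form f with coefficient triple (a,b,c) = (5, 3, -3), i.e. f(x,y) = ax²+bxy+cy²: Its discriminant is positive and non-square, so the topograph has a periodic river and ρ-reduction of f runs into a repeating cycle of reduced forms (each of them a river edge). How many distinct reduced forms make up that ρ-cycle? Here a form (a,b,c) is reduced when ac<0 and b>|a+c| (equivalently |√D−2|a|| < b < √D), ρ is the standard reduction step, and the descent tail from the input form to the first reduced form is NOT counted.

D = 69, ⌊√D⌋ = 8
river: ρ → (-3,3,5)
river: ρ → (5,7,-1)
river: ρ → (-1,7,5)
river: ρ → (5,3,-3)
ρ-cycle length = 4 (tail of 0 descent steps not counted)

4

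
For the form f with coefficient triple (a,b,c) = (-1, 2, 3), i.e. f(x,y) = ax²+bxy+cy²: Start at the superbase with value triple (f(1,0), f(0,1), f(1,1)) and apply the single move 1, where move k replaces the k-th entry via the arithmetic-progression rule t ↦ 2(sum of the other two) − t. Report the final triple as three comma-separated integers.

start (-1,3,4) = (f(1,0),f(0,1),f(1,1))
replace slot 1: 2·(3+4) − (-1) = 15 → (15,3,4)

15,3,4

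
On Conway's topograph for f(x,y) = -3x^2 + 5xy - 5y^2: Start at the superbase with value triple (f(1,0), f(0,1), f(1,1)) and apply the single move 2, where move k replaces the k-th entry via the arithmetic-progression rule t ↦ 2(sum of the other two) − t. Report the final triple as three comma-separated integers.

start (-3,-5,-3) = (f(1,0),f(0,1),f(1,1))
replace slot 2: 2·((-3)+(-3)) − (-5) = -7 → (-3,-7,-3)

-3,-7,-3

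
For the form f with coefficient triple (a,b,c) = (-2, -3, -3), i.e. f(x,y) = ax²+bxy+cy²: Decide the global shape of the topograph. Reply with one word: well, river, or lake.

D = b²−4ac = (-3)² − 4·(-2)·(-3) = -15
D < 0 ⇒ definite ⇒ every region one sign ⇒ single well

well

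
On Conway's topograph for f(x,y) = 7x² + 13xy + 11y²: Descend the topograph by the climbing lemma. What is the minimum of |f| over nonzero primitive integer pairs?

translate: b→-1 (≡13 mod 14), so (7,13,11)→(7,-1,5)
flip: (7,-1,5)→(5,1,7)
reduced (well bottom): (5,1,7) with a≤c, −a<b≤a
well minimum = a = 5

5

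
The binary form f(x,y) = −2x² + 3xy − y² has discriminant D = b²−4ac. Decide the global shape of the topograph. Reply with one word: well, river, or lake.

D = b²−4ac = 3² − 4·(-2)·(-1) = 1
D = 1² is a perfect square ⇒ form factors over ℤ ⇒ lakes

lake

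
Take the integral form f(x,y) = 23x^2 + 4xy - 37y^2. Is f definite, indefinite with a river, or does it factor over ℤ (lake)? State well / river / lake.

D = b²−4ac = 4² − 4·23·(-37) = 3420
D > 0 non-square ⇒ indefinite ⇒ periodic river

river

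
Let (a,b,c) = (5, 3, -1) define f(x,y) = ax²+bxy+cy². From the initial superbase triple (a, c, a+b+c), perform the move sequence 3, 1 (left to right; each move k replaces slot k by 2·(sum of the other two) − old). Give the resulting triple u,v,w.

start (5,-1,7) = (f(1,0),f(0,1),f(1,1))
replace slot 3: 2·(5+(-1)) − 7 = 1 → (5,-1,1)
replace slot 1: 2·((-1)+1) − 5 = -5 → (-5,-1,1)

-5,-1,1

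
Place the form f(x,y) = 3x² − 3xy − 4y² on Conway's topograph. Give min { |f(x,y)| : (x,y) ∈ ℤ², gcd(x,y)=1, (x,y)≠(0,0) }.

descent: ρ → (-4,3,3)  [lands on river]
river: ρ → (3,3,-4)
river: ρ → (-4,5,2)
river: ρ → (2,7,-1)
river: ρ → (-1,7,2)
river: ρ → (2,5,-4)
closes: descent 1, river 6
min |a| on river = 1

1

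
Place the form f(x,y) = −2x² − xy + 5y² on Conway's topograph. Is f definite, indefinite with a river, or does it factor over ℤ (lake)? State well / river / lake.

D = b²−4ac = (-1)² − 4·(-2)·5 = 41
D > 0 non-square ⇒ indefinite ⇒ periodic river

river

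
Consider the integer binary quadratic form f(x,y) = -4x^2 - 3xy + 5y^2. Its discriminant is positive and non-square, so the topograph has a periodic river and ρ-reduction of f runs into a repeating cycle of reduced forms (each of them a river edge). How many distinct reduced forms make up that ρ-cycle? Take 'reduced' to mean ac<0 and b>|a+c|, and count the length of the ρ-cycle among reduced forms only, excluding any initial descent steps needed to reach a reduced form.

D = 89, ⌊√D⌋ = 9
descent: ρ → (5,3,-4)  [lands on river]
river: ρ → (-4,5,4)
river: ρ → (4,3,-5)
river: ρ → (-5,7,2)
river: ρ → (2,9,-1)
river: ρ → (-1,9,2)
river: ρ → (2,7,-5)
river: ρ → (-5,3,4)
river: ρ → (4,5,-4)
river: ρ → (-4,3,5)
river: ρ → (5,7,-2)
river: ρ → (-2,9,1)
river: ρ → (1,9,-2)
river: ρ → (-2,7,5)
ρ-cycle length = 14 (tail of 1 descent step not counted)

14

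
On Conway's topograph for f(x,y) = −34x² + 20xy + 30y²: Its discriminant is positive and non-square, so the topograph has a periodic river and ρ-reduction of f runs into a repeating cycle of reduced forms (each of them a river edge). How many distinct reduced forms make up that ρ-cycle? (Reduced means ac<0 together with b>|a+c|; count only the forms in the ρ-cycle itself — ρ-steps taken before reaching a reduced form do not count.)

D = 4480, ⌊√D⌋ = 66
river: ρ → (30,40,-24)
river: ρ → (-24,56,14)
river: ρ → (14,56,-24)
river: ρ → (-24,40,30)
river: ρ → (30,20,-34)
river: ρ → (-34,48,16)
river: ρ → (16,48,-34)
river: ρ → (-34,20,30)
ρ-cycle length = 8 (tail of 0 descent steps not counted)

8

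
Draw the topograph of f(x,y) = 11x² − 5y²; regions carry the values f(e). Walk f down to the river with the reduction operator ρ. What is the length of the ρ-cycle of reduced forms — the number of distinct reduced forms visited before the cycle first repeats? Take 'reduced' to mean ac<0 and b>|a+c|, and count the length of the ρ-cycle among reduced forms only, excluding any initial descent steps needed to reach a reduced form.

D = 220, ⌊√D⌋ = 14
descent: ρ → (-5,10,6)  [lands on river]
river: ρ → (6,14,-1)
river: ρ → (-1,14,6)
river: ρ → (6,10,-5)
ρ-cycle length = 4 (tail of 1 descent step not counted)

4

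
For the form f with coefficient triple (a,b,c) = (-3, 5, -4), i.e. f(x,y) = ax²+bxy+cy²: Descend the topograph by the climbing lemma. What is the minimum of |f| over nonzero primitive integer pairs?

translate: b→1 (≡-5 mod 6), so (3,-5,4)→(3,1,2)
flip: (3,1,2)→(2,-1,3)
reduced (well bottom): (2,-1,3) with a≤c, −a<b≤a
well minimum |f| = |-2| = 2 (negative-definite)

2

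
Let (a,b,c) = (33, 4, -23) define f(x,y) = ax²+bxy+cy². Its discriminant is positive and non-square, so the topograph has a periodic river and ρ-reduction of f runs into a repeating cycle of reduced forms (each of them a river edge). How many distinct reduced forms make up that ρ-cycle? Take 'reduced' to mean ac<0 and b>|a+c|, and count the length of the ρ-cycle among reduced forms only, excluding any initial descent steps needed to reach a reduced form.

D = 3052, ⌊√D⌋ = 55
descent: ρ → (-23,42,14)  [lands on river]
river: ρ → (14,42,-23)
river: ρ → (-23,50,6)
river: ρ → (6,46,-39)
river: ρ → (-39,32,13)
river: ρ → (13,46,-18)
river: ρ → (-18,26,33)
river: ρ → (33,40,-11)
river: ρ → (-11,48,17)
river: ρ → (17,54,-2)
river: ρ → (-2,54,17)
river: ρ → (17,48,-11)
river: ρ → (-11,40,33)
river: ρ → (33,26,-18)
river: ρ → (-18,46,13)
river: ρ → (13,32,-39)
river: ρ → (-39,46,6)
river: ρ → (6,50,-23)
ρ-cycle length = 18 (tail of 1 descent step not counted)

18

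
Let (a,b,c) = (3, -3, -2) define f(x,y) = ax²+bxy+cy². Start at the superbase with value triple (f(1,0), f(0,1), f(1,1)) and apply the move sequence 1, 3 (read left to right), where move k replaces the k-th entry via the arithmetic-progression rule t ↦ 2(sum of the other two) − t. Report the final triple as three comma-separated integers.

start (3,-2,-2) = (f(1,0),f(0,1),f(1,1))
replace slot 1: 2·((-2)+(-2)) − 3 = -11 → (-11,-2,-2)
replace slot 3: 2·((-11)+(-2)) − (-2) = -24 → (-11,-2,-24)

-11,-2,-24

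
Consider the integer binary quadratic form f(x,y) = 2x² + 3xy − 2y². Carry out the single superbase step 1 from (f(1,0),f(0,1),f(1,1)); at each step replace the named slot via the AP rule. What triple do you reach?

start (2,-2,3) = (f(1,0),f(0,1),f(1,1))
replace slot 1: 2·((-2)+3) − 2 = 0 → (0,-2,3)

0,-2,3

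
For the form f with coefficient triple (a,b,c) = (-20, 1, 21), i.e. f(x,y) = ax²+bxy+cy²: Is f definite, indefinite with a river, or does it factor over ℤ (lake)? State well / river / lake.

D = b²−4ac = 1² − 4·(-20)·21 = 1681
D = 41² is a perfect square ⇒ form factors over ℤ ⇒ lakes

lake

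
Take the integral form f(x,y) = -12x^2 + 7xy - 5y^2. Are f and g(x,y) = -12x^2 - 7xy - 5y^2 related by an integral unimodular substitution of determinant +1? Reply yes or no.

D₁ = -191, D₂ = -191
f is negative-definite; reduce −f:
−f: flip: (12,-7,5)→(5,7,12)
−f: translate: b→-3 (≡7 mod 10), so (5,7,12)→(5,-3,10)
−f: reduced (well bottom): (5,-3,10) with a≤c, −a<b≤a
flip sign back: reduced form of f is (-5,3,-10)
g is negative-definite; reduce −g:
−g: flip: (12,7,5)→(5,-7,12)
−g: translate: b→3 (≡-7 mod 10), so (5,-7,12)→(5,3,10)
−g: reduced (well bottom): (5,3,10) with a≤c, −a<b≤a
flip sign back: reduced form of g is (-5,-3,-10)
reduced forms (-5, 3, -10) vs (-5, -3, -10) ⇒ inequivalent

no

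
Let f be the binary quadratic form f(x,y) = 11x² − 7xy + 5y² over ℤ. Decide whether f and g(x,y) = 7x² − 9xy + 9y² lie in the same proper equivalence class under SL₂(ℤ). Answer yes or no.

D₁ = -171, D₂ = -171
f: flip: (11,-7,5)→(5,7,11)
f: translate: b→-3 (≡7 mod 10), so (5,7,11)→(5,-3,9)
f: reduced (well bottom): (5,-3,9) with a≤c, −a<b≤a
g: translate: b→5 (≡-9 mod 14), so (7,-9,9)→(7,5,7)
g: reduced (well bottom): (7,5,7) with a≤c, −a<b≤a
reduced forms (5, -3, 9) vs (7, 5, 7) ⇒ inequivalent

no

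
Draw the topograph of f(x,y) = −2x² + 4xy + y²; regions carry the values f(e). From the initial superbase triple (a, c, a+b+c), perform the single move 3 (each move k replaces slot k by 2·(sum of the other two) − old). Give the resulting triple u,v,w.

start (-2,1,3) = (f(1,0),f(0,1),f(1,1))
replace slot 3: 2·((-2)+1) − 3 = -5 → (-2,1,-5)

-2,1,-5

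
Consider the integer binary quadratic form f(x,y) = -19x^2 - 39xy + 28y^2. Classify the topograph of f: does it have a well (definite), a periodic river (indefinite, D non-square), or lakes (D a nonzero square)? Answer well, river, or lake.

D = b²−4ac = (-39)² − 4·(-19)·28 = 3649
D > 0 non-square ⇒ indefinite ⇒ periodic river

river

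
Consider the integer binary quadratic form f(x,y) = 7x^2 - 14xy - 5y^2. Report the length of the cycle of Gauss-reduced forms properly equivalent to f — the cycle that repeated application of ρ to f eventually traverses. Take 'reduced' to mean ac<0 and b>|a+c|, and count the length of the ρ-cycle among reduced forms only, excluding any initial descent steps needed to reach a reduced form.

D = 336, ⌊√D⌋ = 18
descent: ρ → (-5,14,7)  [lands on river]
river: ρ → (7,14,-5)
river: ρ → (-5,16,4)
river: ρ → (4,16,-5)
ρ-cycle length = 4 (tail of 1 descent step not counted)

4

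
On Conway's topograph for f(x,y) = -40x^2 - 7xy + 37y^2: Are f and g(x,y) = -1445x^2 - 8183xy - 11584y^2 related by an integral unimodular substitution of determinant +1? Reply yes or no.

D₁ = 5969, D₂ = 5969
river cycle of f (length 48): (37, 7, -40), (-40, 73, 4), (4, 71, -58), (-58, 45, 17), (17, 57, -40), (-40, 23, 34), (34, 45, -29), (-29, 71, 8), (8, 73, -20), (-20, 47, 47), … (38 more)
river cycle of g (length 48): (-40, 73, 4), (4, 71, -58), (-58, 45, 17), (17, 57, -40), (-40, 23, 34), (34, 45, -29), (-29, 71, 8), (8, 73, -20), (-20, 47, 47), (47, 47, -20), … (38 more)
cycles coincide ⇒ equivalent

yes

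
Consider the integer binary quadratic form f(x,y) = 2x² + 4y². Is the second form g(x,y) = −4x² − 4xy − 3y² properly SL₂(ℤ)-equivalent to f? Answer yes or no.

D₁ = -32, D₂ = -32
f: reduced (well bottom): (2,0,4) with a≤c, −a<b≤a
g is negative-definite; reduce −g:
−g: flip: (4,4,3)→(3,-4,4)
−g: translate: b→2 (≡-4 mod 6), so (3,-4,4)→(3,2,3)
−g: reduced (well bottom): (3,2,3) with a≤c, −a<b≤a
flip sign back: reduced form of g is (-3,-2,-3)
reduced forms (2, 0, 4) vs (-3, -2, -3) ⇒ inequivalent

no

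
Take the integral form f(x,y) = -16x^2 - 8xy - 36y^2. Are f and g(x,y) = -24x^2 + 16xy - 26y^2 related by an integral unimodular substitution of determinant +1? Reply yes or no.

D₁ = -2240, D₂ = -2240
f is negative-definite; reduce −f:
−f: reduced (well bottom): (16,8,36) with a≤c, −a<b≤a
flip sign back: reduced form of f is (-16,-8,-36)
g is negative-definite; reduce −g:
−g: reduced (well bottom): (24,-16,26) with a≤c, −a<b≤a
flip sign back: reduced form of g is (-24,16,-26)
reduced forms (-16, -8, -36) vs (-24, 16, -26) ⇒ inequivalent

no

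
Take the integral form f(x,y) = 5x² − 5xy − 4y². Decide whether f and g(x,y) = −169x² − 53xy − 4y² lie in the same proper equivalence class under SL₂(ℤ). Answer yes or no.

D₁ = 105, D₂ = 105
river cycle of f (length 6): (-4, 5, 5), (5, 5, -4), (-4, 3, 6), (6, 9, -1), (-1, 9, 6), (6, 3, -4)
river cycle of g (length 6): (-4, 5, 5), (5, 5, -4), (-4, 3, 6), (6, 9, -1), (-1, 9, 6), (6, 3, -4)
cycles coincide ⇒ equivalent

yes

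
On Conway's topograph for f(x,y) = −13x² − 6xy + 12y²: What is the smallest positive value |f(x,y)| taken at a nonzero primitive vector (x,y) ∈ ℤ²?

descent: ρ → (12,6,-13)  [lands on river]
river: ρ → (-13,20,5)
river: ρ → (5,20,-13)
river: ρ → (-13,6,12)
river: ρ → (12,18,-7)
river: ρ → (-7,24,3)
river: ρ → (3,24,-7)
river: ρ → (-7,18,12)
closes: descent 1, river 8
min |a| on river = 3

3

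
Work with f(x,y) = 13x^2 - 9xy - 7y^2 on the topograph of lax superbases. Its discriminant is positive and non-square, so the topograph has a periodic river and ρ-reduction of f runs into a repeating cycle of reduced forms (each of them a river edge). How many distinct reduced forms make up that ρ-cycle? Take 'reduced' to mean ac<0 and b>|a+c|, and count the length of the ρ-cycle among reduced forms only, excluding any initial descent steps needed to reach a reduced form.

D = 445, ⌊√D⌋ = 21
descent: ρ → (-7,9,13)  [lands on river]
river: ρ → (13,17,-3)
river: ρ → (-3,19,7)
river: ρ → (7,9,-13)
river: ρ → (-13,17,3)
river: ρ → (3,19,-7)
ρ-cycle length = 6 (tail of 1 descent step not counted)

6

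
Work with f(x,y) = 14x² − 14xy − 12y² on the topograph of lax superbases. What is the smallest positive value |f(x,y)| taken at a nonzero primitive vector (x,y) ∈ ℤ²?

descent: ρ → (-12,14,14)  [lands on river]
river: ρ → (14,14,-12)
river: ρ → (-12,10,16)
river: ρ → (16,22,-6)
river: ρ → (-6,26,8)
river: ρ → (8,22,-12)
river: ρ → (-12,26,4)
river: ρ → (4,22,-24)
river: ρ → (-24,26,2)
river: ρ → (2,26,-24)
river: ρ → (-24,22,4)
river: ρ → (4,26,-12)
river: ρ → (-12,22,8)
river: ρ → (8,26,-6)
river: ρ → (-6,22,16)
river: ρ → (16,10,-12)
closes: descent 1, river 16
min |a| on river = 2

2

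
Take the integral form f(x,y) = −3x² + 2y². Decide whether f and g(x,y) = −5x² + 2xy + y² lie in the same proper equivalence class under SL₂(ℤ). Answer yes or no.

D₁ = 24, D₂ = 24
river cycle of f (length 2): (2, 4, -1), (-1, 4, 2)
river cycle of g (length 2): (1, 4, -2), (-2, 4, 1)
cycles differ ⇒ inequivalent

no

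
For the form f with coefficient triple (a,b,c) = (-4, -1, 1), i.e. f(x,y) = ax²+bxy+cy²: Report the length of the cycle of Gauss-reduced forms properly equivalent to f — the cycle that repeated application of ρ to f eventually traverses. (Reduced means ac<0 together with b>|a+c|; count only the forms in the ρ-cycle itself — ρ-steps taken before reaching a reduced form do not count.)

D = 17, ⌊√D⌋ = 4
descent: ρ → (1,3,-2)  [lands on river]
river: ρ → (-2,1,2)
river: ρ → (2,3,-1)
river: ρ → (-1,3,2)
river: ρ → (2,1,-2)
river: ρ → (-2,3,1)
ρ-cycle length = 6 (tail of 1 descent step not counted)

6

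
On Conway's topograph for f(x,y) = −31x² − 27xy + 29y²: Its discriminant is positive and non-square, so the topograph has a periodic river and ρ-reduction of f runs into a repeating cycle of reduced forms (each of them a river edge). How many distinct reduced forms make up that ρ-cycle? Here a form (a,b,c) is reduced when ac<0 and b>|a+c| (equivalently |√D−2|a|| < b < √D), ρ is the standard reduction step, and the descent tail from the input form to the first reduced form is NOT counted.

D = 4325, ⌊√D⌋ = 65
descent: ρ → (29,27,-31)  [lands on river]
river: ρ → (-31,35,25)
river: ρ → (25,65,-1)
river: ρ → (-1,65,25)
river: ρ → (25,35,-31)
river: ρ → (-31,27,29)
river: ρ → (29,31,-29)
river: ρ → (-29,27,31)
river: ρ → (31,35,-25)
river: ρ → (-25,65,1)
river: ρ → (1,65,-25)
river: ρ → (-25,35,31)
river: ρ → (31,27,-29)
river: ρ → (-29,31,29)
ρ-cycle length = 14 (tail of 1 descent step not counted)

14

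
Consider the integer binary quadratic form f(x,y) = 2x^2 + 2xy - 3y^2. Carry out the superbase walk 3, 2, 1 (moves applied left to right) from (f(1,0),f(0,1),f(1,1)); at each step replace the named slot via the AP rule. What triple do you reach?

start (2,-3,1) = (f(1,0),f(0,1),f(1,1))
replace slot 3: 2·(2+(-3)) − 1 = -3 → (2,-3,-3)
replace slot 2: 2·(2+(-3)) − (-3) = 1 → (2,1,-3)
replace slot 1: 2·(1+(-3)) − 2 = -6 → (-6,1,-3)

-6,1,-3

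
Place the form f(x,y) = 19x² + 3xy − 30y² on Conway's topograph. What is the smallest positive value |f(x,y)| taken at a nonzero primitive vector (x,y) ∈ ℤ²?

descent: ρ → (-30,-3,19)
descent: ρ → (19,41,-8)  [lands on river]
river: ρ → (-8,39,24)
river: ρ → (24,9,-23)
river: ρ → (-23,37,10)
river: ρ → (10,43,-11)
river: ρ → (-11,45,6)
river: ρ → (6,39,-32)
river: ρ → (-32,25,13)
river: ρ → (13,27,-30)
river: ρ → (-30,33,10)
river: ρ → (10,47,-2)
river: ρ → (-2,45,33)
river: ρ → (33,21,-14)
river: ρ → (-14,35,19)
closes: descent 2, river 14
min |a| on river = 2

2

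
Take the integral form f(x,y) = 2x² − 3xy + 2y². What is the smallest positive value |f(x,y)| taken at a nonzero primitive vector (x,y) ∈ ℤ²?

translate: b→1 (≡-3 mod 4), so (2,-3,2)→(2,1,1)
flip: (2,1,1)→(1,-1,2)
translate: b→1 (≡-1 mod 2), so (1,-1,2)→(1,1,2)
reduced (well bottom): (1,1,2) with a≤c, −a<b≤a
well minimum = a = 1

1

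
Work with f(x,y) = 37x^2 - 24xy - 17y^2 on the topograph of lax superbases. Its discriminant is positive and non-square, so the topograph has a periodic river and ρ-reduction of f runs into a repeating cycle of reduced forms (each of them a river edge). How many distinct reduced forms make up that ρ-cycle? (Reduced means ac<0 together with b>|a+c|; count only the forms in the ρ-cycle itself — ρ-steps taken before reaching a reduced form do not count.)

D = 3092, ⌊√D⌋ = 55
descent: ρ → (-17,24,37)  [lands on river]
river: ρ → (37,50,-4)
river: ρ → (-4,54,11)
river: ρ → (11,34,-44)
river: ρ → (-44,54,1)
river: ρ → (1,54,-44)
river: ρ → (-44,34,11)
river: ρ → (11,54,-4)
river: ρ → (-4,50,37)
river: ρ → (37,24,-17)
river: ρ → (-17,44,17)
river: ρ → (17,24,-37)
river: ρ → (-37,50,4)
river: ρ → (4,54,-11)
river: ρ → (-11,34,44)
river: ρ → (44,54,-1)
river: ρ → (-1,54,44)
river: ρ → (44,34,-11)
river: ρ → (-11,54,4)
river: ρ → (4,50,-37)
river: ρ → (-37,24,17)
river: ρ → (17,44,-17)
ρ-cycle length = 22 (tail of 1 descent step not counted)

22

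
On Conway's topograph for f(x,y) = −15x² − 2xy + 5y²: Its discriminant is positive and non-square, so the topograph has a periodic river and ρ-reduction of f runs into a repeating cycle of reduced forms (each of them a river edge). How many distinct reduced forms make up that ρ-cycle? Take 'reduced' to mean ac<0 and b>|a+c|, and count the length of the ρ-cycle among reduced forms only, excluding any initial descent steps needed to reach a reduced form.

D = 304, ⌊√D⌋ = 17
descent: ρ → (5,12,-8)  [lands on river]
river: ρ → (-8,4,9)
river: ρ → (9,14,-3)
river: ρ → (-3,16,4)
river: ρ → (4,16,-3)
river: ρ → (-3,14,9)
river: ρ → (9,4,-8)
river: ρ → (-8,12,5)
river: ρ → (5,8,-12)
river: ρ → (-12,16,1)
river: ρ → (1,16,-12)
river: ρ → (-12,8,5)
ρ-cycle length = 12 (tail of 1 descent step not counted)

12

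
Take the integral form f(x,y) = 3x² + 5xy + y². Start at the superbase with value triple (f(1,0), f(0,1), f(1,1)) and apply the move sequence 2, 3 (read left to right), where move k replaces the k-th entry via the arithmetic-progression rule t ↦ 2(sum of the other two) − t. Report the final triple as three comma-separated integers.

start (3,1,9) = (f(1,0),f(0,1),f(1,1))
replace slot 2: 2·(3+9) − 1 = 23 → (3,23,9)
replace slot 3: 2·(3+23) − 9 = 43 → (3,23,43)

3,23,43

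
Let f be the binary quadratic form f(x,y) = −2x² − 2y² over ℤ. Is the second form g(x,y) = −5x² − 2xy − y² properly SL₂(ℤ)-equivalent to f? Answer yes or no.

D₁ = -16, D₂ = -16
f is negative-definite; reduce −f:
−f: reduced (well bottom): (2,0,2) with a≤c, −a<b≤a
flip sign back: reduced form of f is (-2,0,-2)
g is negative-definite; reduce −g:
−g: flip: (5,2,1)→(1,-2,5)
−g: translate: b→0 (≡-2 mod 2), so (1,-2,5)→(1,0,4)
−g: reduced (well bottom): (1,0,4) with a≤c, −a<b≤a
flip sign back: reduced form of g is (-1,0,-4)
reduced forms (-2, 0, -2) vs (-1, 0, -4) ⇒ inequivalent

no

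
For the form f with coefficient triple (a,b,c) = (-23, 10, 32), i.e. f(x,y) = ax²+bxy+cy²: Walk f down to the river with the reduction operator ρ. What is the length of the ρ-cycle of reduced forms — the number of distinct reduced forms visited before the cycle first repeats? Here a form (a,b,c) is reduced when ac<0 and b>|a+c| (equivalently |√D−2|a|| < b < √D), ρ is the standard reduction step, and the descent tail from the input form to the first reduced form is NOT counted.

D = 3044, ⌊√D⌋ = 55
river: ρ → (32,54,-1)
river: ρ → (-1,54,32)
river: ρ → (32,10,-23)
river: ρ → (-23,36,19)
river: ρ → (19,40,-19)
river: ρ → (-19,36,23)
river: ρ → (23,10,-32)
river: ρ → (-32,54,1)
river: ρ → (1,54,-32)
river: ρ → (-32,10,23)
river: ρ → (23,36,-19)
river: ρ → (-19,40,19)
river: ρ → (19,36,-23)
river: ρ → (-23,10,32)
ρ-cycle length = 14 (tail of 0 descent steps not counted)

14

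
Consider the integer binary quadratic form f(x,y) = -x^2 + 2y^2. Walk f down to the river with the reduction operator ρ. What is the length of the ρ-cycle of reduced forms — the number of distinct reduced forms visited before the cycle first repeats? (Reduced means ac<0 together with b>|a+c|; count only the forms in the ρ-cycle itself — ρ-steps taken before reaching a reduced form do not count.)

D = 8, ⌊√D⌋ = 2
descent: ρ → (2,0,-1)
descent: ρ → (-1,2,1)  [lands on river]
river: ρ → (1,2,-1)
ρ-cycle length = 2 (tail of 2 descent steps not counted)

2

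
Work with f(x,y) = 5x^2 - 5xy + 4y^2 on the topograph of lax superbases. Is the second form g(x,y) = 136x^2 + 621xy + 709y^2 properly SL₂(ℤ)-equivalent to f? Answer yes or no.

D₁ = -55, D₂ = -55
f: translate: b→5 (≡-5 mod 10), so (5,-5,4)→(5,5,4)
f: flip: (5,5,4)→(4,-5,5)
f: translate: b→3 (≡-5 mod 8), so (4,-5,5)→(4,3,4)
f: reduced (well bottom): (4,3,4) with a≤c, −a<b≤a
g: translate: b→77 (≡621 mod 272), so (136,621,709)→(136,77,11)
g: flip: (136,77,11)→(11,-77,136)
g: translate: b→11 (≡-77 mod 22), so (11,-77,136)→(11,11,4)
g: flip: (11,11,4)→(4,-11,11)
g: translate: b→-3 (≡-11 mod 8), so (4,-11,11)→(4,-3,4)
g: flip: (4,-3,4)→(4,3,4)
g: reduced (well bottom): (4,3,4) with a≤c, −a<b≤a
reduced forms (4, 3, 4) vs (4, 3, 4) ⇒ equivalent

yes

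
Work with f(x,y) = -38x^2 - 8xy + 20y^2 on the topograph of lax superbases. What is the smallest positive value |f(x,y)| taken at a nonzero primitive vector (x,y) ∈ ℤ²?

descent: ρ → (20,48,-10)  [lands on river]
river: ρ → (-10,52,10)
river: ρ → (10,48,-20)
river: ρ → (-20,32,26)
river: ρ → (26,20,-26)
river: ρ → (-26,32,20)
closes: descent 1, river 6
min |a| on river = 10

10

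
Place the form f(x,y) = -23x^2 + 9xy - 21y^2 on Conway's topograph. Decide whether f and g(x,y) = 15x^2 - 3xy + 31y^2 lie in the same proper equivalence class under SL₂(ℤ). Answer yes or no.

D₁ = -1851, D₂ = -1851
f is negative-definite; reduce −f:
−f: flip: (23,-9,21)→(21,9,23)
−f: reduced (well bottom): (21,9,23) with a≤c, −a<b≤a
flip sign back: reduced form of f is (-21,-9,-23)
g: reduced (well bottom): (15,-3,31) with a≤c, −a<b≤a
reduced forms (-21, -9, -23) vs (15, -3, 31) ⇒ inequivalent

no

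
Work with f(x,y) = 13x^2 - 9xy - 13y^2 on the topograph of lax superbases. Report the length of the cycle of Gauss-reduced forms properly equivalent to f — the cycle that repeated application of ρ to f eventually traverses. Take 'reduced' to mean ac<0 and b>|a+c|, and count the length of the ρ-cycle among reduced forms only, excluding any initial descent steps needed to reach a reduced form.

D = 757, ⌊√D⌋ = 27
descent: ρ → (-13,9,13)  [lands on river]
river: ρ → (13,17,-9)
river: ρ → (-9,19,11)
river: ρ → (11,25,-3)
river: ρ → (-3,23,19)
river: ρ → (19,15,-7)
river: ρ → (-7,27,1)
river: ρ → (1,27,-7)
river: ρ → (-7,15,19)
river: ρ → (19,23,-3)
river: ρ → (-3,25,11)
river: ρ → (11,19,-9)
river: ρ → (-9,17,13)
river: ρ → (13,9,-13)
river: ρ → (-13,17,9)
river: ρ → (9,19,-11)
river: ρ → (-11,25,3)
river: ρ → (3,23,-19)
river: ρ → (-19,15,7)
river: ρ → (7,27,-1)
river: ρ → (-1,27,7)
river: ρ → (7,15,-19)
river: ρ → (-19,23,3)
river: ρ → (3,25,-11)
river: ρ → (-11,19,9)
river: ρ → (9,17,-13)
ρ-cycle length = 26 (tail of 1 descent step not counted)

26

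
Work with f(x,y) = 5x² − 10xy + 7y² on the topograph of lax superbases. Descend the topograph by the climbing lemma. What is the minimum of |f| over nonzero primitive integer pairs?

translate: b→0 (≡-10 mod 10), so (5,-10,7)→(5,0,2)
flip: (5,0,2)→(2,0,5)
reduced (well bottom): (2,0,5) with a≤c, −a<b≤a
well minimum = a = 2

2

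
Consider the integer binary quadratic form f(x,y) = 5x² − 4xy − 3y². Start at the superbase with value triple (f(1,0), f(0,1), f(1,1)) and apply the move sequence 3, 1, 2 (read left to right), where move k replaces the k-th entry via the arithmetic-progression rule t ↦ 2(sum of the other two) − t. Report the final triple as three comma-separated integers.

start (5,-3,-2) = (f(1,0),f(0,1),f(1,1))
replace slot 3: 2·(5+(-3)) − (-2) = 6 → (5,-3,6)
replace slot 1: 2·((-3)+6) − 5 = 1 → (1,-3,6)
replace slot 2: 2·(1+6) − (-3) = 17 → (1,17,6)

1,17,6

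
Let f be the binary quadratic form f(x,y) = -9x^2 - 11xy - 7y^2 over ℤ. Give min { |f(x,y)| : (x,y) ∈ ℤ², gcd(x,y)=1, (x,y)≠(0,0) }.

translate: b→-7 (≡11 mod 18), so (9,11,7)→(9,-7,5)
flip: (9,-7,5)→(5,7,9)
translate: b→-3 (≡7 mod 10), so (5,7,9)→(5,-3,7)
reduced (well bottom): (5,-3,7) with a≤c, −a<b≤a
well minimum |f| = |-5| = 5 (negative-definite)

5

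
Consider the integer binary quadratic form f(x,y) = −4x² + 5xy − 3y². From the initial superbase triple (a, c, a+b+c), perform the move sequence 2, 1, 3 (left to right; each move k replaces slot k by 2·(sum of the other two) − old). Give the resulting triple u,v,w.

start (-4,-3,-2) = (f(1,0),f(0,1),f(1,1))
replace slot 2: 2·((-4)+(-2)) − (-3) = -9 → (-4,-9,-2)
replace slot 1: 2·((-9)+(-2)) − (-4) = -18 → (-18,-9,-2)
replace slot 3: 2·((-18)+(-9)) − (-2) = -52 → (-18,-9,-52)

-18,-9,-52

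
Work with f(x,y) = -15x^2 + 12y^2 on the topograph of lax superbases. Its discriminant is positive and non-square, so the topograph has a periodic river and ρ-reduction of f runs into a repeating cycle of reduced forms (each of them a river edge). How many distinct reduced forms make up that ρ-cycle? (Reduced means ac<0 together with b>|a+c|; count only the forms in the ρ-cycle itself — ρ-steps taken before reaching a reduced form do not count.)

D = 720, ⌊√D⌋ = 26
descent: ρ → (12,24,-3)  [lands on river]
river: ρ → (-3,24,12)
ρ-cycle length = 2 (tail of 1 descent step not counted)

2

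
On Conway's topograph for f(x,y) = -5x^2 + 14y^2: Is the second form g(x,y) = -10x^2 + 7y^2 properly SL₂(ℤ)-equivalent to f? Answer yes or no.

D₁ = 280, D₂ = 280
river cycle of f (length 6): (-5, 10, 9), (9, 8, -6), (-6, 16, 1), (1, 16, -6), (-6, 8, 9), (9, 10, -5)
river cycle of g (length 4): (7, 14, -3), (-3, 16, 2), (2, 16, -3), (-3, 14, 7)
cycles differ ⇒ inequivalent

no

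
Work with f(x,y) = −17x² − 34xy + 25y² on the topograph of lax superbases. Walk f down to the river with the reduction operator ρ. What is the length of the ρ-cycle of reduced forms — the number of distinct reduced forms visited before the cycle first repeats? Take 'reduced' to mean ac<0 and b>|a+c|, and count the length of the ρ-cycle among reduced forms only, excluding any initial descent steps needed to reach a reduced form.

D = 2856, ⌊√D⌋ = 53
descent: ρ → (25,34,-17)  [lands on river]
river: ρ → (-17,34,25)
river: ρ → (25,16,-26)
river: ρ → (-26,36,15)
river: ρ → (15,24,-38)
river: ρ → (-38,52,1)
river: ρ → (1,52,-38)
river: ρ → (-38,24,15)
river: ρ → (15,36,-26)
river: ρ → (-26,16,25)
ρ-cycle length = 10 (tail of 1 descent step not counted)

10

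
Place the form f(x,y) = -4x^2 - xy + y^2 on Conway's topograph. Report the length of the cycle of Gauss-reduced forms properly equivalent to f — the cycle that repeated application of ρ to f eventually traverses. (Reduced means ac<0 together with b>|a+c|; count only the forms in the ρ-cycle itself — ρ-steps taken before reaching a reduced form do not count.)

D = 17, ⌊√D⌋ = 4
descent: ρ → (1,3,-2)  [lands on river]
river: ρ → (-2,1,2)
river: ρ → (2,3,-1)
river: ρ → (-1,3,2)
river: ρ → (2,1,-2)
river: ρ → (-2,3,1)
ρ-cycle length = 6 (tail of 1 descent step not counted)

6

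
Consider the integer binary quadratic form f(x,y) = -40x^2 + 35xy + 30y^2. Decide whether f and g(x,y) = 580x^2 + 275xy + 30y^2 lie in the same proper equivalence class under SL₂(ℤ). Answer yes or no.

D₁ = 6025, D₂ = 6025
river cycle of f (length 38): (30, 25, -45), (-45, 65, 10), (10, 75, -10), (-10, 65, 45), (45, 25, -30), (-30, 35, 40), (40, 45, -25), (-25, 55, 30), (30, 65, -15), (-15, 55, 50), … (28 more)
river cycle of g (length 38): (30, 25, -45), (-45, 65, 10), (10, 75, -10), (-10, 65, 45), (45, 25, -30), (-30, 35, 40), (40, 45, -25), (-25, 55, 30), (30, 65, -15), (-15, 55, 50), … (28 more)
cycles coincide ⇒ equivalent

yes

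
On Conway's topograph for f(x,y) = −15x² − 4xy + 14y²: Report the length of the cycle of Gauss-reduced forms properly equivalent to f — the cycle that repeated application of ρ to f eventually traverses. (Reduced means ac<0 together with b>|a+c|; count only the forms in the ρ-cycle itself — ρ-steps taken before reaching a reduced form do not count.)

D = 856, ⌊√D⌋ = 29
descent: ρ → (14,4,-15)  [lands on river]
river: ρ → (-15,26,3)
river: ρ → (3,28,-6)
river: ρ → (-6,20,19)
river: ρ → (19,18,-7)
river: ρ → (-7,24,10)
river: ρ → (10,16,-15)
river: ρ → (-15,14,11)
river: ρ → (11,8,-18)
river: ρ → (-18,28,1)
river: ρ → (1,28,-18)
river: ρ → (-18,8,11)
river: ρ → (11,14,-15)
river: ρ → (-15,16,10)
river: ρ → (10,24,-7)
river: ρ → (-7,18,19)
river: ρ → (19,20,-6)
river: ρ → (-6,28,3)
river: ρ → (3,26,-15)
river: ρ → (-15,4,14)
river: ρ → (14,24,-5)
river: ρ → (-5,26,9)
river: ρ → (9,28,-2)
river: ρ → (-2,28,9)
river: ρ → (9,26,-5)
river: ρ → (-5,24,14)
ρ-cycle length = 26 (tail of 1 descent step not counted)

26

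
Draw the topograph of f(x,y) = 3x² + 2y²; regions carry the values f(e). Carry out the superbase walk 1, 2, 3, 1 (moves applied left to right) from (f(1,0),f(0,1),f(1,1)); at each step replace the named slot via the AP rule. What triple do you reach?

start (3,2,5) = (f(1,0),f(0,1),f(1,1))
replace slot 1: 2·(2+5) − 3 = 11 → (11,2,5)
replace slot 2: 2·(11+5) − 2 = 30 → (11,30,5)
replace slot 3: 2·(11+30) − 5 = 77 → (11,30,77)
replace slot 1: 2·(30+77) − 11 = 203 → (203,30,77)

203,30,77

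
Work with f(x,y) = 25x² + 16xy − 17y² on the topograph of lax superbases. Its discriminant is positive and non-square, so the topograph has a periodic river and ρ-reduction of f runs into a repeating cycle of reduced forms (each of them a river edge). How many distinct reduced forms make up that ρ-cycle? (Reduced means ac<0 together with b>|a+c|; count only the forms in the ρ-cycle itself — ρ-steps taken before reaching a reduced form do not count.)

D = 1956, ⌊√D⌋ = 44
river: ρ → (-17,18,24)
river: ρ → (24,30,-11)
river: ρ → (-11,36,15)
river: ρ → (15,24,-23)
river: ρ → (-23,22,16)
river: ρ → (16,42,-3)
river: ρ → (-3,42,16)
river: ρ → (16,22,-23)
river: ρ → (-23,24,15)
river: ρ → (15,36,-11)
river: ρ → (-11,30,24)
river: ρ → (24,18,-17)
river: ρ → (-17,16,25)
river: ρ → (25,34,-8)
river: ρ → (-8,30,33)
river: ρ → (33,36,-5)
river: ρ → (-5,44,1)
river: ρ → (1,44,-5)
river: ρ → (-5,36,33)
river: ρ → (33,30,-8)
river: ρ → (-8,34,25)
river: ρ → (25,16,-17)
ρ-cycle length = 22 (tail of 0 descent steps not counted)

22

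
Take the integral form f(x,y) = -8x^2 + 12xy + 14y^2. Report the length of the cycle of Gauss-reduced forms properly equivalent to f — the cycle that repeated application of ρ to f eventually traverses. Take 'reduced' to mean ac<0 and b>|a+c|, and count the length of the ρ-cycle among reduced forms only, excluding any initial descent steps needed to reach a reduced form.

D = 592, ⌊√D⌋ = 24
river: ρ → (14,16,-6)
river: ρ → (-6,20,8)
river: ρ → (8,12,-14)
river: ρ → (-14,16,6)
river: ρ → (6,20,-8)
river: ρ → (-8,12,14)
ρ-cycle length = 6 (tail of 0 descent steps not counted)

6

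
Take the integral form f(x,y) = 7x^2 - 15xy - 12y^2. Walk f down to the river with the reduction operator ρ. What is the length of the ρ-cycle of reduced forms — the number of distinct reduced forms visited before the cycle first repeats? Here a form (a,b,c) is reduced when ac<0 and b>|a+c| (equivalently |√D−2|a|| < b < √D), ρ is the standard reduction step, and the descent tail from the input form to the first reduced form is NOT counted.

D = 561, ⌊√D⌋ = 23
descent: ρ → (-12,15,7)  [lands on river]
river: ρ → (7,13,-14)
river: ρ → (-14,15,6)
river: ρ → (6,21,-5)
river: ρ → (-5,19,10)
river: ρ → (10,21,-3)
river: ρ → (-3,21,10)
river: ρ → (10,19,-5)
river: ρ → (-5,21,6)
river: ρ → (6,15,-14)
river: ρ → (-14,13,7)
river: ρ → (7,15,-12)
river: ρ → (-12,9,10)
river: ρ → (10,11,-11)
river: ρ → (-11,11,10)
river: ρ → (10,9,-12)
ρ-cycle length = 16 (tail of 1 descent step not counted)

16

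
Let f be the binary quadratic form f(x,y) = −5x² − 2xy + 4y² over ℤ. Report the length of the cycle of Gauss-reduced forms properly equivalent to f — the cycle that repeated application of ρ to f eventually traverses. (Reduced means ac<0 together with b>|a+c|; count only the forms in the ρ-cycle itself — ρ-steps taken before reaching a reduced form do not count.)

D = 84, ⌊√D⌋ = 9
descent: ρ → (4,2,-5)  [lands on river]
river: ρ → (-5,8,1)
river: ρ → (1,8,-5)
river: ρ → (-5,2,4)
river: ρ → (4,6,-3)
river: ρ → (-3,6,4)
ρ-cycle length = 6 (tail of 1 descent step not counted)

6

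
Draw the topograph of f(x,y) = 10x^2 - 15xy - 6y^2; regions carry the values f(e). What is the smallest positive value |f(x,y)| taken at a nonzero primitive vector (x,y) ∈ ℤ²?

descent: ρ → (-6,15,10)  [lands on river]
river: ρ → (10,5,-11)
river: ρ → (-11,17,4)
river: ρ → (4,15,-15)
river: ρ → (-15,15,4)
river: ρ → (4,17,-11)
river: ρ → (-11,5,10)
river: ρ → (10,15,-6)
river: ρ → (-6,21,1)
river: ρ → (1,21,-6)
closes: descent 1, river 10
min |a| on river = 1

1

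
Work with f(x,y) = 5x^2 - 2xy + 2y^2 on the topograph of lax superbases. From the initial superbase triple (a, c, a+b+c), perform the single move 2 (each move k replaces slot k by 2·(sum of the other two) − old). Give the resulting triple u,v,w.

start (5,2,5) = (f(1,0),f(0,1),f(1,1))
replace slot 2: 2·(5+5) − 2 = 18 → (5,18,5)

5,18,5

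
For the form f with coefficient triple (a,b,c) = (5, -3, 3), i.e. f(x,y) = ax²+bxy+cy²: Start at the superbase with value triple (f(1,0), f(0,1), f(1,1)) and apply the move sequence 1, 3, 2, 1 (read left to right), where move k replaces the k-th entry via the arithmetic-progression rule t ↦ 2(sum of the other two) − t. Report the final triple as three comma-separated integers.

start (5,3,5) = (f(1,0),f(0,1),f(1,1))
replace slot 1: 2·(3+5) − 5 = 11 → (11,3,5)
replace slot 3: 2·(11+3) − 5 = 23 → (11,3,23)
replace slot 2: 2·(11+23) − 3 = 65 → (11,65,23)
replace slot 1: 2·(65+23) − 11 = 165 → (165,65,23)

165,65,23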